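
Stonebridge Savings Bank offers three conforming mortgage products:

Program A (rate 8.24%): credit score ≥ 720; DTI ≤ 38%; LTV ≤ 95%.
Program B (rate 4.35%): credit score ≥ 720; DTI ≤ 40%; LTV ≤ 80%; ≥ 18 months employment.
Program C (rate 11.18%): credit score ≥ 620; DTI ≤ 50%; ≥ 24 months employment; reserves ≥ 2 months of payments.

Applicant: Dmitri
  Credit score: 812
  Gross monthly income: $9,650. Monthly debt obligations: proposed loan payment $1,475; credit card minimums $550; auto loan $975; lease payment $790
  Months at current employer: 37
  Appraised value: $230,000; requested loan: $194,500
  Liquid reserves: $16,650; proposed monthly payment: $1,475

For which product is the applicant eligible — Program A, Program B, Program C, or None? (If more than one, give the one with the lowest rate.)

Total debts = (1,475 + 550 + 975 + 790) = 3,790; DTI = 3,790/9,650 = 39.3%.
LTV = 194,500/230,000 = 84.6%.
Reserves = 16,650/1,475 = 11.3 months.
Program A: score 812 ≥ 720; DTI 39.3% > 38%; LTV 84.6% ≤ 95% → does not qualify.
Program B: score 812 ≥ 720; DTI 39.3% ≤ 40%; LTV 84.6% > 80%; employment 37 ≥ 18 mo → does not qualify.
Program C: score 812 ≥ 620; DTI 39.3% ≤ 50%; employment 37 ≥ 24 mo; reserves 11.3 ≥ 2 mo → qualifies.

Program C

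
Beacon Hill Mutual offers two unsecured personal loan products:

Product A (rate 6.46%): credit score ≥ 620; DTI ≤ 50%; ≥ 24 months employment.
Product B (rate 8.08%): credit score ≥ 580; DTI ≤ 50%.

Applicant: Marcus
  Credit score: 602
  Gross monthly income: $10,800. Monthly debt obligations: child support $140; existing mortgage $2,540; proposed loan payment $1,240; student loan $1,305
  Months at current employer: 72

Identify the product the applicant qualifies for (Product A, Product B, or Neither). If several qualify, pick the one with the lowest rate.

Product B

Total debts = (140 + 2,540 + 1,240 + 1,305) = 5,225; DTI = 5,225/10,800 = 48.4%.
Product A: score 602 < 620; DTI 48.4% ≤ 50%; employment 72 ≥ 24 mo → does not qualify.
Product B: score 602 ≥ 580; DTI 48.4% ≤ 50% → qualifies.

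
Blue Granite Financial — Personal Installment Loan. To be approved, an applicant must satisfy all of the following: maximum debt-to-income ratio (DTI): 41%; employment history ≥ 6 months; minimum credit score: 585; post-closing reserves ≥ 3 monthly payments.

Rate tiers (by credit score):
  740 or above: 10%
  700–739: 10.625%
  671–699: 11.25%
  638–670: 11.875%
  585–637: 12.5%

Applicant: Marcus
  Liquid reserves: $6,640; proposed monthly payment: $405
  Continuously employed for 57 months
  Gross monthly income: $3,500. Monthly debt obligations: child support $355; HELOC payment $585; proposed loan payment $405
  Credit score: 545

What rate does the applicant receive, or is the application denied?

Credit score 545 < 585 (below minimum)
Employment 57 ≥ 6 months
Total monthly debts = (355 + 585 + 405) = 1,345. DTI: 1,345 ÷ 3,500 = 38.4%, within the 41% cap
Reserves: 6,640 ÷ 405 = 16.4 months (meets 3-month minimum)
Not all requirements met → denied.

Denied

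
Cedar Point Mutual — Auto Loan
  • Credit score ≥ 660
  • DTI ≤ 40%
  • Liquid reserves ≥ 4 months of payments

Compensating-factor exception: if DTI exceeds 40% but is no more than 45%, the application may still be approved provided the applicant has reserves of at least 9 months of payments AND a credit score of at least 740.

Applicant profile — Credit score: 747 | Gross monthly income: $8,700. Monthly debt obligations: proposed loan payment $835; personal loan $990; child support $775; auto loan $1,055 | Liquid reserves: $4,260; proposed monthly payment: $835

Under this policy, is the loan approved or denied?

Credit score 747 ≥ 660 (meets base)
Total debts = (835 + 990 + 775 + 1,055) = 3,655. DTI: 3,655 ÷ 8,700 = 42%, over the 40% base limit.
Reserves: 4,260 ÷ 835 = 5.1 months (meets 4-month minimum)
DTI 42% is within the 40%–45% exception band; checking compensating factors.
Reserves 5.1 < 9 months; credit score 747 ≥ 740.
Compensating-factor requirement not fully met.

Denied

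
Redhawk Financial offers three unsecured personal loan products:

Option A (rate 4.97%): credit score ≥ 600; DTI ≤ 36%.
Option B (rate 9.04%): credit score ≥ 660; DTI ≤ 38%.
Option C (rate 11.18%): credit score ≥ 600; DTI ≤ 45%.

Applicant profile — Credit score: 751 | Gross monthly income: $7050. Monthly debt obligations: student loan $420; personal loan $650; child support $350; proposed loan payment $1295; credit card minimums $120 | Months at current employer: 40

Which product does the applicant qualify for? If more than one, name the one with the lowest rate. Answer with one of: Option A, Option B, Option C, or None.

Total debts = (420 + 650 + 350 + 1,295 + 120) = 2,835; DTI = 2,835/7,050 = 40.2%.
Option A: score 751 ≥ 600; DTI 40.2% > 36% → does not qualify.
Option B: score 751 ≥ 660; DTI 40.2% > 38% → does not qualify.
Option C: score 751 ≥ 600; DTI 40.2% ≤ 45% → qualifies.

Option C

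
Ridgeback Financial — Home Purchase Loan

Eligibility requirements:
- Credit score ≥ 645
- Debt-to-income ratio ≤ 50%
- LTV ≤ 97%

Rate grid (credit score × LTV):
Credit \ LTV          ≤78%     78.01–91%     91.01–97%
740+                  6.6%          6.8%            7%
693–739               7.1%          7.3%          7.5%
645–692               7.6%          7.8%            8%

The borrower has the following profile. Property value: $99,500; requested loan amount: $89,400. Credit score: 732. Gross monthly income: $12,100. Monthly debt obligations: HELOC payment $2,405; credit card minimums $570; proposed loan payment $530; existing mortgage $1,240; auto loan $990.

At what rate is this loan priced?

Credit score 732 ≥ 645; Total monthly debts = (2,405 + 570 + 530 + 1,240 + 990) = 5,735. DTI = 5,735/12,100 = 47.4% ≤ 50%
LTV: 89,400 ÷ 99,500 = 89.8%, within 97% cap
Credit 732 → row 693–739; LTV 89.8% → column 78.01–91%. Grid cell → 7.3%.

7.3%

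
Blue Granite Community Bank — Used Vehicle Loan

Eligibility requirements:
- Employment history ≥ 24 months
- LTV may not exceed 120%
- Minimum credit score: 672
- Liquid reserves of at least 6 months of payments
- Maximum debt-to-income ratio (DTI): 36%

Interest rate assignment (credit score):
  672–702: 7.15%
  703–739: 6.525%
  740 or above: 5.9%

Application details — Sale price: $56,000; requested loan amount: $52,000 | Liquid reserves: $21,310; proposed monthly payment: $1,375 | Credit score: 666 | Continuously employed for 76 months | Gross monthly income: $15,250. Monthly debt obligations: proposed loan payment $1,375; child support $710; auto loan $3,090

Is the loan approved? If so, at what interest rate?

Denied

Credit score 666 < 672 (below minimum)
Total monthly debts = (1,375 + 710 + 3,090) = 5,175. DTI: 5,175 ÷ 15,250 = 33.9%, within the 36% cap
Employment 76 ≥ 24 months
Reserves: 21,310 ÷ 1,375 = 15.5 months (meets 6-month minimum)
Loan-to-value = 52,000/56,000 = 92.9% — pass (120% max)
Not all requirements met → denied.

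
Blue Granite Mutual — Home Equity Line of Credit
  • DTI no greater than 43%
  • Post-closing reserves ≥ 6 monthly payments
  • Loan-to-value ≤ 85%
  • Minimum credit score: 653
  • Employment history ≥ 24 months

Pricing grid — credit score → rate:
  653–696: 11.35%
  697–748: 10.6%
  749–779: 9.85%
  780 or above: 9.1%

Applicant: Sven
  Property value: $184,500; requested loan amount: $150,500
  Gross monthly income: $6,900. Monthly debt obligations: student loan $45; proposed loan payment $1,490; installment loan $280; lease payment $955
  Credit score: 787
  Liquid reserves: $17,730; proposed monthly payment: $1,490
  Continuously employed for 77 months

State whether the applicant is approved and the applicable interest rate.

Approved at 9.1%

Credit score 787 ≥ 653 (meets minimum)
Total monthly debts = (45 + 1,490 + 280 + 955) = 2,770. DTI: 2,770 ÷ 6,900 = 40.1%, within the 43% cap
Reserves = 17,730/1,490 = 11.9 months ≥ 6
Employment 77 ≥ 24 months
Loan-to-value = 150,500/184,500 = 81.6% — pass (85% max)
All requirements met. Score 787 falls in the 780 or above tier → 9.1%.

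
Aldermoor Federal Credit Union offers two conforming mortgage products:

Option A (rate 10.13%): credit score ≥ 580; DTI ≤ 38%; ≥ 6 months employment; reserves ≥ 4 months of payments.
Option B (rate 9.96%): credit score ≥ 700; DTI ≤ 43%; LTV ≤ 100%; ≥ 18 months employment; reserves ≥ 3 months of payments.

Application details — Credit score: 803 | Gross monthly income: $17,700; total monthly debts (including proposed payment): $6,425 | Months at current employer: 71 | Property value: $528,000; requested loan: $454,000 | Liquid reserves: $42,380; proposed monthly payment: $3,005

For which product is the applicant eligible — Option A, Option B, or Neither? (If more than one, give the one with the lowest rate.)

Option B

DTI = 6,425/17,700 = 36.3%.
LTV = 454,000/528,000 = 86%.
Reserves = 42,380/3,005 = 14.1 months.
Option A: score 803 ≥ 580; DTI 36.3% ≤ 38%; employment 71 ≥ 6 mo; reserves 14.1 ≥ 4 mo → qualifies.
Option B: score 803 ≥ 700; DTI 36.3% ≤ 43%; LTV 86% ≤ 100%; employment 71 ≥ 18 mo; reserves 14.1 ≥ 3 mo → qualifies.
Qualifying: Option A, Option B. Lowest rate is 9.96% → Option B.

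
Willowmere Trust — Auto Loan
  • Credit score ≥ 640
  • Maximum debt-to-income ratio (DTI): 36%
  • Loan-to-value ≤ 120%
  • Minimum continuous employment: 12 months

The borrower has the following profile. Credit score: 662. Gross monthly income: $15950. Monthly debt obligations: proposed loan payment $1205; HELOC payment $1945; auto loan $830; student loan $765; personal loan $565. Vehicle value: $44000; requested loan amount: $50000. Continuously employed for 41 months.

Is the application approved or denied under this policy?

Credit score 662 ≥ 640 (meets)
Total monthly debts = (1,205 + 1,945 + 830 + 765 + 565) = 5,310. Debt-to-income = 5,310/15,950 = 33.3% — meets 36% limit
Loan-to-value = 50,000/44,000 = 113.6% — pass (120% max)
Employment 41 ≥ 12 months
All criteria satisfied.

Approved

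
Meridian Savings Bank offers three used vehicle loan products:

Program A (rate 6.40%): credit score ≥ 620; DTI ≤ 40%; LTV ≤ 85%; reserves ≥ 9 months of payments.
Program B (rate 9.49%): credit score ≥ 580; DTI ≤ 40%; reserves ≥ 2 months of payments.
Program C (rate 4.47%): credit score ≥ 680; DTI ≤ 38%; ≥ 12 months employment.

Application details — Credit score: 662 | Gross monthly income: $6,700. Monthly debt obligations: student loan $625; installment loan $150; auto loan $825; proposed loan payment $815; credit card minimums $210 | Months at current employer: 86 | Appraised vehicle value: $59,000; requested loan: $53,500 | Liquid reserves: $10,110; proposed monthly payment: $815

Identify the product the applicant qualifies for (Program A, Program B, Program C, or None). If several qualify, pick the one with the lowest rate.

Program B

Total debts = (625 + 150 + 825 + 815 + 210) = 2,625; DTI = 2,625/6,700 = 39.2%.
LTV = 53,500/59,000 = 90.7%.
Reserves = 10,110/815 = 12.4 months.
Program A: score 662 ≥ 620; DTI 39.2% ≤ 40%; LTV 90.7% > 85%; reserves 12.4 ≥ 9 mo → does not qualify.
Program B: score 662 ≥ 580; DTI 39.2% ≤ 40%; reserves 12.4 ≥ 2 mo → qualifies.
Program C: score 662 < 680; DTI 39.2% > 38%; employment 86 ≥ 12 mo → does not qualify.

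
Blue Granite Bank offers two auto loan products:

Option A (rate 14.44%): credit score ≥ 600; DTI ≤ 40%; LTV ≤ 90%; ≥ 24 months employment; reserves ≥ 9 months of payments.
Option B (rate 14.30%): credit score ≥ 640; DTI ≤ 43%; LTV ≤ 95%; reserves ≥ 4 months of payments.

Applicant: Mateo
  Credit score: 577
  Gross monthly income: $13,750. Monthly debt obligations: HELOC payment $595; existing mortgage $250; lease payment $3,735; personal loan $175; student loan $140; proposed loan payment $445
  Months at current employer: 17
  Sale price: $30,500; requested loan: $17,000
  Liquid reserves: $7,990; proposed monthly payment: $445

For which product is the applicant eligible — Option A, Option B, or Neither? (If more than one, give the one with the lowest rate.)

Neither

Total debts = (595 + 250 + 3,735 + 175 + 140 + 445) = 5,340; DTI = 5,340/13,750 = 38.8%.
LTV = 17,000/30,500 = 55.7%.
Reserves = 7,990/445 = 18.0 months.
Option A: score 577 < 600; DTI 38.8% ≤ 40%; LTV 55.7% ≤ 90%; employment 17 < 24 mo; reserves 18.0 ≥ 9 mo → does not qualify.
Option B: score 577 < 640; DTI 38.8% ≤ 43%; LTV 55.7% ≤ 95%; reserves 18.0 ≥ 4 mo → does not qualify.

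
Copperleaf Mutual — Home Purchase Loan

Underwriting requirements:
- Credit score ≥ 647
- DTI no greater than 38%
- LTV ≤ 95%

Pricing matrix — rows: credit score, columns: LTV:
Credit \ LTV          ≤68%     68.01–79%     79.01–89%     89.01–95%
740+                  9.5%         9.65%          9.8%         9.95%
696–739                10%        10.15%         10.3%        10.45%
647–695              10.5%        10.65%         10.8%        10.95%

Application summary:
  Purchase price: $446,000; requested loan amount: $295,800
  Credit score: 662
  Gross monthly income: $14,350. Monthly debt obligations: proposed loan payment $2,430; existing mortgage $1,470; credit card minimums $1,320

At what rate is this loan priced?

10.5%

Credit score 662 ≥ 647; Total monthly debts = (2,430 + 1,470 + 1,320) = 5,220. Debt-to-income = 5,220/14,350 = 36.4% — meets 38% limit
LTV: 295,800 ÷ 446,000 = 66.3%, within 95% cap
Credit 662 → row 647–695; LTV 66.3% → column ≤68%. Grid cell → 10.5%.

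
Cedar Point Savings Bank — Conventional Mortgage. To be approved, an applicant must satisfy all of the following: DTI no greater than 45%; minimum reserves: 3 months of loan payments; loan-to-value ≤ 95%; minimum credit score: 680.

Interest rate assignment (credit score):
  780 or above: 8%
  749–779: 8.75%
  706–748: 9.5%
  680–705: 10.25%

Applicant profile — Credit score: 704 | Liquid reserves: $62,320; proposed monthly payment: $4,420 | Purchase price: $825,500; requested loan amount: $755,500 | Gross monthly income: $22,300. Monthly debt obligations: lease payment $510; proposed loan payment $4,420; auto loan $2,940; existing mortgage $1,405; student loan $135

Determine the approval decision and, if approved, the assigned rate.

Credit score 704 ≥ 680 (meets minimum)
Total monthly debts = (510 + 4,420 + 2,940 + 1,405 + 135) = 9,410. Debt-to-income = 9,410/22,300 = 42.2% — meets 45% limit
LTV: 755,500 ÷ 825,500 = 91.5%, within 95% cap
Reserves: 62,320 ÷ 4,420 = 14.1 months (meets 3-month minimum)
All requirements met. Score 704 falls in the 680–705 tier → 10.25%.

Approved at 10.25%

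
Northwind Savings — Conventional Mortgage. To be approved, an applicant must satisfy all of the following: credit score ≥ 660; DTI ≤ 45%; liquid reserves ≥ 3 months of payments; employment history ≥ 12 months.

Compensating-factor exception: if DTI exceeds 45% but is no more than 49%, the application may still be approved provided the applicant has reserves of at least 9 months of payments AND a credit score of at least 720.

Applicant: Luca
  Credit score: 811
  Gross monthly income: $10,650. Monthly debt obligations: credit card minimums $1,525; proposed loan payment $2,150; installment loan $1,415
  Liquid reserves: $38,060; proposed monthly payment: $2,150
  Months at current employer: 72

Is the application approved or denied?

Approved

Credit score 811 ≥ 660 (meets base)
Total debts = (1,525 + 2,150 + 1,415) = 5,090. DTI = 5,090/10,650 = 47.8% > 45% — standard DTI limit exceeded.
Reserves = 38,060/2,150 = 17.7 months ≥ 3
Employment 72 ≥ 12 months
47.8% falls in the override range (45%–49%), so the compensating-factor test applies.
Override check — reserves: 17.7 mo (ok); score: 811 (ok).
Both override conditions satisfied; DTI exception granted.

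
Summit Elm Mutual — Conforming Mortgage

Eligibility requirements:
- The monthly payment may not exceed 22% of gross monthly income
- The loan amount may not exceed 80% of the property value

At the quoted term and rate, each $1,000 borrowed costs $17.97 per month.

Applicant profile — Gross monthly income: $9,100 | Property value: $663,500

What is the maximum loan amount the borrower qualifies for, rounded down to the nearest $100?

$111,400

Payment cap: 22% × $9,100 = $2,002/month.
At $17.97 per $1,000, that supports 2,002/17.97 × 1,000 ≈ $111,407 → $111,400.
LTV cap: 80% × $663,500 = $530,800 → $530,800.
Binding constraint: payment-to-income.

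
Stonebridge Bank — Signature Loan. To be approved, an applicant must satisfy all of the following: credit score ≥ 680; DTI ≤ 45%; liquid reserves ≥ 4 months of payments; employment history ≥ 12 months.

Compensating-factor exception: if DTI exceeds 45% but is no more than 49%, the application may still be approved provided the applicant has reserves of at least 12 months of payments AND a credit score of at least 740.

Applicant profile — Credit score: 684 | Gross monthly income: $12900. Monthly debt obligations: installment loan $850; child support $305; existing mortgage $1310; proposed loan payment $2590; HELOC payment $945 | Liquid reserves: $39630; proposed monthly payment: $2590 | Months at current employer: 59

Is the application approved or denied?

Credit score 684 ≥ 680 (meets base)
Total debts = (850 + 305 + 1,310 + 2,590 + 945) = 6,000. DTI = 6,000/12,900 = 46.5% > 45% — standard DTI limit exceeded.
Reserves: 39,630 ÷ 2,590 = 15.3 months (meets 4-month minimum)
Employment 59 ≥ 12 months
46.5% falls in the override range (45%–49%), so the compensating-factor test applies.
Reserves 15.3 ≥ 12 months; credit score 684 < 740.
Override conditions not both satisfied; exception does not apply.

Denied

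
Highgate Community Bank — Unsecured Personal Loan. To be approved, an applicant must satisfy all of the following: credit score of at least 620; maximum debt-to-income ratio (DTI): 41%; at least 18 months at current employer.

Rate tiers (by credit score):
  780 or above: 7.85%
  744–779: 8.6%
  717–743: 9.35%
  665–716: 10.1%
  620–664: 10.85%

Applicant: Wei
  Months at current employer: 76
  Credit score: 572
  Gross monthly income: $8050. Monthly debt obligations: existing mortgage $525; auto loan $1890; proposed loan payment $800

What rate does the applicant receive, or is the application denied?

Credit score 572 < 620 (below minimum)
Total monthly debts = (525 + 1,890 + 800) = 3,215. Debt-to-income = 3,215/8,050 = 39.9% — meets 41% limit
Employment 76 ≥ 18 months
Not all requirements met → denied.

Denied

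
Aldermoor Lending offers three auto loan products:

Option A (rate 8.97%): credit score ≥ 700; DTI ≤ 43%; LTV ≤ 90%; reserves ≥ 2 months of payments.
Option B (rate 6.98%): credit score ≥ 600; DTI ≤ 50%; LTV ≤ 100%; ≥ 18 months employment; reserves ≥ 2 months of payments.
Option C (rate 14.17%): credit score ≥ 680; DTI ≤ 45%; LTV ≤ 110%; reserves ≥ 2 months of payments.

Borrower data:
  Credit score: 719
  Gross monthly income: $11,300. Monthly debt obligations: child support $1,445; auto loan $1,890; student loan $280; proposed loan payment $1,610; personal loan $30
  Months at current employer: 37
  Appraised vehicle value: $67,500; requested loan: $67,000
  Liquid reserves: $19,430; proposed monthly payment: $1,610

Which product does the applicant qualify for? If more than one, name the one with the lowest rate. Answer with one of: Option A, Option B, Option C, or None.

Option B

Total debts = (1,445 + 1,890 + 280 + 1,610 + 30) = 5,255; DTI = 5,255/11,300 = 46.5%.
LTV = 67,000/67,500 = 99.3%.
Reserves = 19,430/1,610 = 12.1 months.
Option A: score 719 ≥ 700; DTI 46.5% > 43%; LTV 99.3% > 90%; reserves 12.1 ≥ 2 mo → does not qualify.
Option B: score 719 ≥ 600; DTI 46.5% ≤ 50%; LTV 99.3% ≤ 100%; employment 37 ≥ 18 mo; reserves 12.1 ≥ 2 mo → qualifies.
Option C: score 719 ≥ 680; DTI 46.5% > 45%; LTV 99.3% ≤ 110%; reserves 12.1 ≥ 2 mo → does not qualify.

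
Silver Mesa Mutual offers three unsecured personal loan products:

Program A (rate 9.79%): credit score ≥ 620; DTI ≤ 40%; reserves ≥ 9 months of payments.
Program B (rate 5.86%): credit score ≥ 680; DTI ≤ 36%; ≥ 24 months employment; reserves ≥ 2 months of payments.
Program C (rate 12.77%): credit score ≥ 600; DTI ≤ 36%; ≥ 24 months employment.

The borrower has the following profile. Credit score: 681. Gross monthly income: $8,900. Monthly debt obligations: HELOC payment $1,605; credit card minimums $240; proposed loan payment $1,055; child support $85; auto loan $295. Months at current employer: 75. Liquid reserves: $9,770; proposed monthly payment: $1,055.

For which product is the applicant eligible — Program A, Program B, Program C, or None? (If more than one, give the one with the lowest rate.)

Program A

Total debts = (1,605 + 240 + 1,055 + 85 + 295) = 3,280; DTI = 3,280/8,900 = 36.9%.
Reserves = 9,770/1,055 = 9.3 months.
Program A: score 681 ≥ 620; DTI 36.9% ≤ 40%; reserves 9.3 ≥ 9 mo → qualifies.
Program B: score 681 ≥ 680; DTI 36.9% > 36%; employment 75 ≥ 24 mo; reserves 9.3 ≥ 2 mo → does not qualify.
Program C: score 681 ≥ 600; DTI 36.9% > 36%; employment 75 ≥ 24 mo → does not qualify.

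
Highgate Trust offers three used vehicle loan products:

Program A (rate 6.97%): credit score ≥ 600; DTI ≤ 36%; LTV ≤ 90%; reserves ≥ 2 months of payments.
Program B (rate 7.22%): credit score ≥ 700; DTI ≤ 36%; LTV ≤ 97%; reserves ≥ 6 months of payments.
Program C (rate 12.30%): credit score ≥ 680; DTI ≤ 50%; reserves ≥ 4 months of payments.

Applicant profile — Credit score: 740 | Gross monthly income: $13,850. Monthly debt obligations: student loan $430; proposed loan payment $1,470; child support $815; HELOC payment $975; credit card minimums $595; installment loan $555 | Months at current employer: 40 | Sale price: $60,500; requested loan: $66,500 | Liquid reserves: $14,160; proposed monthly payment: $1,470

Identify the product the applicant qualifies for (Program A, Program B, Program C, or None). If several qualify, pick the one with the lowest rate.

Program C

Total debts = (430 + 1,470 + 815 + 975 + 595 + 555) = 4,840; DTI = 4,840/13,850 = 34.9%.
LTV = 66,500/60,500 = 109.9%.
Reserves = 14,160/1,470 = 9.6 months.
Program A: score 740 ≥ 600; DTI 34.9% ≤ 36%; LTV 109.9% > 90%; reserves 9.6 ≥ 2 mo → does not qualify.
Program B: score 740 ≥ 700; DTI 34.9% ≤ 36%; LTV 109.9% > 97%; reserves 9.6 ≥ 6 mo → does not qualify.
Program C: score 740 ≥ 680; DTI 34.9% ≤ 50%; reserves 9.6 ≥ 4 mo → qualifies.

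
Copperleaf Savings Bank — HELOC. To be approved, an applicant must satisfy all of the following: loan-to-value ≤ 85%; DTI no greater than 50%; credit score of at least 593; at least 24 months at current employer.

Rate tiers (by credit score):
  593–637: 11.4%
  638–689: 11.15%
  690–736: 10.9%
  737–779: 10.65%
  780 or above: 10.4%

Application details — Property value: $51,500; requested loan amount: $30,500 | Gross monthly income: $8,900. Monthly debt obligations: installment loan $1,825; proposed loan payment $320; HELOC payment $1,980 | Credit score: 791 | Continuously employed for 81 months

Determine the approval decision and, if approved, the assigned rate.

Credit score 791 ≥ 593 (meets minimum)
Employment 81 ≥ 24 months
LTV: 30,500 ÷ 51,500 = 59.2%, within 85% cap
Total monthly debts = (1,825 + 320 + 1,980) = 4,125. DTI: 4,125 ÷ 8,900 = 46.3%, within the 50% cap
All requirements met. Score 791 falls in the 780 or above tier → 10.4%.

Approved at 10.4%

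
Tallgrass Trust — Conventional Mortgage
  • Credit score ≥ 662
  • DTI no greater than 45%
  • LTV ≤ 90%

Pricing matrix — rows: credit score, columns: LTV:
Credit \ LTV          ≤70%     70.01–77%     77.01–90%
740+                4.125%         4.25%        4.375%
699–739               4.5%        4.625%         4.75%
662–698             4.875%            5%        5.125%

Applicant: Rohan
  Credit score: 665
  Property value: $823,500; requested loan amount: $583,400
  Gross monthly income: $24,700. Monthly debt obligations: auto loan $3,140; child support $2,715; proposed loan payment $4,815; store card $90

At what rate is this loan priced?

5%

Credit score 665 ≥ 662; Total monthly debts = (3,140 + 2,715 + 4,815 + 90) = 10,760. Debt-to-income = 10,760/24,700 = 43.6% — meets 45% limit
Loan-to-value = 583,400/823,500 = 70.8% — pass (90% max)
Score 665 is in the 662–698 band; LTV 70.8% is in the 70.01–77% band → 5%.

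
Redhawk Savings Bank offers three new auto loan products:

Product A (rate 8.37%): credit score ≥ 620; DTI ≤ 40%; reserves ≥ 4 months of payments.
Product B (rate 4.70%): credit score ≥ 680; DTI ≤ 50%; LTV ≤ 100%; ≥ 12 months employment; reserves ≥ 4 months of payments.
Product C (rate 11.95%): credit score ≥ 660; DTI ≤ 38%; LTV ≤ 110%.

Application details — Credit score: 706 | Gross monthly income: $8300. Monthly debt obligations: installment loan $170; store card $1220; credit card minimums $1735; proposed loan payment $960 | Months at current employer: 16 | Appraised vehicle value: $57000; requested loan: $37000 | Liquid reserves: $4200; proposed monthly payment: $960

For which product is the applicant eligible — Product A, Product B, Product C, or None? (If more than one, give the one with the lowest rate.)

Product B

Total debts = (170 + 1,220 + 1,735 + 960) = 4,085; DTI = 4,085/8,300 = 49.2%.
LTV = 37,000/57,000 = 64.9%.
Reserves = 4,200/960 = 4.4 months.
Product A: score 706 ≥ 620; DTI 49.2% > 40%; reserves 4.4 ≥ 4 mo → does not qualify.
Product B: score 706 ≥ 680; DTI 49.2% ≤ 50%; LTV 64.9% ≤ 100%; employment 16 ≥ 12 mo; reserves 4.4 ≥ 4 mo → qualifies.
Product C: score 706 ≥ 660; DTI 49.2% > 38%; LTV 64.9% ≤ 110% → does not qualify.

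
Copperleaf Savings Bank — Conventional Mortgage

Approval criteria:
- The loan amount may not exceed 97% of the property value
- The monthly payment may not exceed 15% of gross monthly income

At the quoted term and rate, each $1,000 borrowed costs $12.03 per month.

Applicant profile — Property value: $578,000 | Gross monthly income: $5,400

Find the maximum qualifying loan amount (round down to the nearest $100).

$67,300

Payment cap: 15% × $5,400 = $810/month.
At $12.03 per $1,000, that supports 810/12.03 × 1,000 ≈ $67,331 → $67,300.
LTV cap: 97% × $578,000 = $560,660 → $560,600.
Binding constraint: payment-to-income.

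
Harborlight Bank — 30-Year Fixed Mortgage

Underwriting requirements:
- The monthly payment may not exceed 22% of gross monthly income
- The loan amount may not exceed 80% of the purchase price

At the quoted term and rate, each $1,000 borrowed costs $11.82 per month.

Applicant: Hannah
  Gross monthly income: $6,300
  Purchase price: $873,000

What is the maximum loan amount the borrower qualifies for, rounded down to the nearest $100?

$117,200

Payment cap: 22% × $6,300 = $1,386/month.
At $11.82 per $1,000, that supports 1,386/11.82 × 1,000 ≈ $117,258 → $117,200.
LTV cap: 80% × $873,000 = $698,400 → $698,400.
Binding constraint: payment-to-income.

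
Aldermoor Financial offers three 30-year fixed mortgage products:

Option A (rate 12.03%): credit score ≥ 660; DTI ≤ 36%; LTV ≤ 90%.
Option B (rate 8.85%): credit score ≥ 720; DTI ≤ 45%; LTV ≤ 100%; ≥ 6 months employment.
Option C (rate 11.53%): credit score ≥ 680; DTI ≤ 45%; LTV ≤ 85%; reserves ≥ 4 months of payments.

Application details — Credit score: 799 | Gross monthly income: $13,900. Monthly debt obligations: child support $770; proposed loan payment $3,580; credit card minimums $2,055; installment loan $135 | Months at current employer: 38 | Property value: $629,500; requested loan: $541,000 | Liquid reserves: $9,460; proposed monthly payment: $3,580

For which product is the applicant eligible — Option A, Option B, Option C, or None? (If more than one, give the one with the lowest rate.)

None

Total debts = (770 + 3,580 + 2,055 + 135) = 6,540; DTI = 6,540/13,900 = 47.1%.
LTV = 541,000/629,500 = 85.9%.
Reserves = 9,460/3,580 = 2.6 months.
Option A: score 799 ≥ 660; DTI 47.1% > 36%; LTV 85.9% ≤ 90% → does not qualify.
Option B: score 799 ≥ 720; DTI 47.1% > 45%; LTV 85.9% ≤ 100%; employment 38 ≥ 6 mo → does not qualify.
Option C: score 799 ≥ 680; DTI 47.1% > 45%; LTV 85.9% > 85%; reserves 2.6 < 4 mo → does not qualify.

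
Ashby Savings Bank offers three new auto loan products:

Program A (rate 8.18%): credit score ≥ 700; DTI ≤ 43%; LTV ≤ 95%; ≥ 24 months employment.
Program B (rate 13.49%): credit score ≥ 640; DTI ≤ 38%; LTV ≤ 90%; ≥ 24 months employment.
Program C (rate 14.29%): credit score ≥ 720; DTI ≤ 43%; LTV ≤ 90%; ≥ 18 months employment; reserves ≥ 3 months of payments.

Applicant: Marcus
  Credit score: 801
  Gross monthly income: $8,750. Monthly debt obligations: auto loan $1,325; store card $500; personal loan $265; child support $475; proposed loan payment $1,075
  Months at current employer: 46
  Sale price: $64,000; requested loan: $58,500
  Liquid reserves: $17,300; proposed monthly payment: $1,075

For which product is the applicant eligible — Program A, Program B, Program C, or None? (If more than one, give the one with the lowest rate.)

Program A

Total debts = (1,325 + 500 + 265 + 475 + 1,075) = 3,640; DTI = 3,640/8,750 = 41.6%.
LTV = 58,500/64,000 = 91.4%.
Reserves = 17,300/1,075 = 16.1 months.
Program A: score 801 ≥ 700; DTI 41.6% ≤ 43%; LTV 91.4% ≤ 95%; employment 46 ≥ 24 mo → qualifies.
Program B: score 801 ≥ 640; DTI 41.6% > 38%; LTV 91.4% > 90%; employment 46 ≥ 24 mo → does not qualify.
Program C: score 801 ≥ 720; DTI 41.6% ≤ 43%; LTV 91.4% > 90%; employment 46 ≥ 18 mo; reserves 16.1 ≥ 3 mo → does not qualify.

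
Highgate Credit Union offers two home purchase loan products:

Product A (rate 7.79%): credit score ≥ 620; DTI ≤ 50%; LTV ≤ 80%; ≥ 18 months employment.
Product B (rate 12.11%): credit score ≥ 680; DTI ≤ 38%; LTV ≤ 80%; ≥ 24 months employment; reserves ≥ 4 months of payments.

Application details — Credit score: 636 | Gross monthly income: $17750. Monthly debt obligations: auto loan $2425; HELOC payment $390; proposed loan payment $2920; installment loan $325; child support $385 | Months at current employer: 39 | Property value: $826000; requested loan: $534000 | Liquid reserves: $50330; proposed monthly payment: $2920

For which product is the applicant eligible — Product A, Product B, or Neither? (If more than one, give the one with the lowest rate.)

Product A

Total debts = (2,425 + 390 + 2,920 + 325 + 385) = 6,445; DTI = 6,445/17,750 = 36.3%.
LTV = 534,000/826,000 = 64.6%.
Reserves = 50,330/2,920 = 17.2 months.
Product A: score 636 ≥ 620; DTI 36.3% ≤ 50%; LTV 64.6% ≤ 80%; employment 39 ≥ 18 mo → qualifies.
Product B: score 636 < 680; DTI 36.3% ≤ 38%; LTV 64.6% ≤ 80%; employment 39 ≥ 24 mo; reserves 17.2 ≥ 4 mo → does not qualify.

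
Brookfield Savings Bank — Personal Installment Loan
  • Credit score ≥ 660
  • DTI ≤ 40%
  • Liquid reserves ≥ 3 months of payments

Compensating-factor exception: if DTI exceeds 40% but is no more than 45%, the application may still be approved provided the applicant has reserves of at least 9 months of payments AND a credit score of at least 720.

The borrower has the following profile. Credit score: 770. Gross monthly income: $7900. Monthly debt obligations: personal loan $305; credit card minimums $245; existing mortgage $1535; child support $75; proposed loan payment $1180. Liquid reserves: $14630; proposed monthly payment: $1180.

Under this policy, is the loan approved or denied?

Approved

Credit score 770 ≥ 660 (meets base)
Total debts = (305 + 245 + 1,535 + 75 + 1,180) = 3,340. DTI = 3,340/7,900 = 42.3% > 40% — standard DTI limit exceeded.
Liquid reserves cover 14,630/1,180 = 12.4 months — ≥ 3 required
DTI 42.3% is within the 40%–45% exception band; checking compensating factors.
Override check — reserves: 12.4 mo (ok); score: 770 (ok).
Both compensating conditions met → exception applies.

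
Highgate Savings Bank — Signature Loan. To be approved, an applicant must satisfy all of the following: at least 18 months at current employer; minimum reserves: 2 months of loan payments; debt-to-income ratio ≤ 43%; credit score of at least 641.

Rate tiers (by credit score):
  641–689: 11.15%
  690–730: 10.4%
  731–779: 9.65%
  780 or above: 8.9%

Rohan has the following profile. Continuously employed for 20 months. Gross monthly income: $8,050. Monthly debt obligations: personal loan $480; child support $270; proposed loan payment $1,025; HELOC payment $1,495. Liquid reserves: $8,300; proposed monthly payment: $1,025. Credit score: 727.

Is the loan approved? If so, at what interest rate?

Approved at 10.4%

Credit score 727 ≥ 641 (meets minimum)
Reserves = 8,300/1,025 = 8.1 months ≥ 2
Total monthly debts = (480 + 270 + 1,025 + 1,495) = 3,270. DTI: 3,270 ÷ 8,050 = 40.6%, within the 43% cap
Employment 20 ≥ 18 months
All requirements met. Score 727 falls in the 690–730 tier → 10.4%.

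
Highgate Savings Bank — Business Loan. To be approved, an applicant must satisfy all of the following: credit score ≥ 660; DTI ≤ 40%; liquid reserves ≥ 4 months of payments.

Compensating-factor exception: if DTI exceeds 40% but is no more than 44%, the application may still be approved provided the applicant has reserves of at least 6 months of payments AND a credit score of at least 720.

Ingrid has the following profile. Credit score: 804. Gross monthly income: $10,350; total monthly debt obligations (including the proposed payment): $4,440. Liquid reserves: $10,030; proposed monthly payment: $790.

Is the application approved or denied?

Credit score 804 ≥ 660 (meets base)
DTI: 4,440 ÷ 10,350 = 42.9%, over the 40% base limit.
Liquid reserves cover 10,030/790 = 12.7 months — ≥ 4 required
DTI 42.9% is within the 40%–44% exception band; checking compensating factors.
Override check — reserves: 12.7 mo (ok); score: 804 (ok).
Both override conditions satisfied; DTI exception granted.

Approved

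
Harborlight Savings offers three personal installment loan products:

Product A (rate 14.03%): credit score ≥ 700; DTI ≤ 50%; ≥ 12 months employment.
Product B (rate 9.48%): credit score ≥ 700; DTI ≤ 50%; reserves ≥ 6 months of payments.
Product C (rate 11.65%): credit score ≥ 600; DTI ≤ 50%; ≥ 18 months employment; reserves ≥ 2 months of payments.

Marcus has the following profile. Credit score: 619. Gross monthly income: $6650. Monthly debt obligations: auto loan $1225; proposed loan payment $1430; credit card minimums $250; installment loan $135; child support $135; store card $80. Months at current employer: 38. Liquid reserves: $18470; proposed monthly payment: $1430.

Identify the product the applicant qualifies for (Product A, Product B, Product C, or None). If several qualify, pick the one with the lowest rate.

Product C

Total debts = (1,225 + 1,430 + 250 + 135 + 135 + 80) = 3,255; DTI = 3,255/6,650 = 48.9%.
Reserves = 18,470/1,430 = 12.9 months.
Product A: score 619 < 700; DTI 48.9% ≤ 50%; employment 38 ≥ 12 mo → does not qualify.
Product B: score 619 < 700; DTI 48.9% ≤ 50%; reserves 12.9 ≥ 6 mo → does not qualify.
Product C: score 619 ≥ 600; DTI 48.9% ≤ 50%; employment 38 ≥ 18 mo; reserves 12.9 ≥ 2 mo → qualifies.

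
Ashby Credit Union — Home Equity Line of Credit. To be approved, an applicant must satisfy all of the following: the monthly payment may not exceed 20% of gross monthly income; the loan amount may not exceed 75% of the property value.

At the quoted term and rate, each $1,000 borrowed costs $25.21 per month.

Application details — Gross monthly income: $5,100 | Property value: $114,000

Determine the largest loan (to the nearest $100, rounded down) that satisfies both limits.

Payment cap: 20% × $5,100 = $1,020/month.
At $25.21 per $1,000, that supports 1,020/25.21 × 1,000 ≈ $40,460 → $40,400.
LTV cap: 75% × $114,000 = $85,500 → $85,500.
Binding constraint: payment-to-income.

$40,400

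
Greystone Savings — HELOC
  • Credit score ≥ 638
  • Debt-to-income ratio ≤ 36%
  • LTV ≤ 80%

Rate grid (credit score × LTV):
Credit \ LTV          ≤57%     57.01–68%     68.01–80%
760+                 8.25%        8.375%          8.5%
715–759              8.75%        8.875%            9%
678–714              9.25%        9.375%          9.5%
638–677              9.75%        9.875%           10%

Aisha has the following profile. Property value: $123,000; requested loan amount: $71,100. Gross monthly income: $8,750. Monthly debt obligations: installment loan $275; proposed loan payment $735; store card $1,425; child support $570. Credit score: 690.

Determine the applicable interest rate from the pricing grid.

Credit score 690 ≥ 638; Total monthly debts = (275 + 735 + 1,425 + 570) = 3,005. Debt-to-income = 3,005/8,750 = 34.3% — meets 36% limit
LTV = 71,100/123,000 = 57.8% ≤ 80%
Score 690 is in the 678–714 band; LTV 57.8% is in the 57.01–68% band → 9.375%.

9.375%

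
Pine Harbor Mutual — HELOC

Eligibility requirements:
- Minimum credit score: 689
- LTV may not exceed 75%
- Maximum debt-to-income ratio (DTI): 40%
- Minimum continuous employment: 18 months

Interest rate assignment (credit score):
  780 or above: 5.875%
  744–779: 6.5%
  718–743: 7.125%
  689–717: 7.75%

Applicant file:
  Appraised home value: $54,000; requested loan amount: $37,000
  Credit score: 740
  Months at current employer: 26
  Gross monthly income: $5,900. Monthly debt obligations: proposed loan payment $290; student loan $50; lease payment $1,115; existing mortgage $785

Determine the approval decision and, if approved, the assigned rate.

Credit score 740 ≥ 689 (meets minimum)
LTV = 37,000/54,000 = 68.5% ≤ 75%
Total monthly debts = (290 + 50 + 1,115 + 785) = 2,240. DTI: 2,240 ÷ 5,900 = 38%, within the 40% cap
Employment 26 ≥ 18 months
All requirements met. Score 740 falls in the 718–743 tier → 7.125%.

Approved at 7.125%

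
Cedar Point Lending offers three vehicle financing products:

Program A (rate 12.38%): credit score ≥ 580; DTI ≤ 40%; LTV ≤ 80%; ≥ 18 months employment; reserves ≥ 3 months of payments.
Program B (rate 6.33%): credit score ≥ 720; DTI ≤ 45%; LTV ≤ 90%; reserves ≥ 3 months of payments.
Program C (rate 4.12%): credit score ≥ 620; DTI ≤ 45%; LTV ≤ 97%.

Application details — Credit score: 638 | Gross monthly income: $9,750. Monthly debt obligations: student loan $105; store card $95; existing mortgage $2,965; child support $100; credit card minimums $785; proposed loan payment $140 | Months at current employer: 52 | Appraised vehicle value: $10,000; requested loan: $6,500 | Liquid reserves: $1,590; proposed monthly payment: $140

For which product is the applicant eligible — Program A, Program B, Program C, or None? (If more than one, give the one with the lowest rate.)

Program C

Total debts = (105 + 95 + 2,965 + 100 + 785 + 140) = 4,190; DTI = 4,190/9,750 = 43%.
LTV = 6,500/10,000 = 65%.
Reserves = 1,590/140 = 11.4 months.
Program A: score 638 ≥ 580; DTI 43% > 40%; LTV 65% ≤ 80%; employment 52 ≥ 18 mo; reserves 11.4 ≥ 3 mo → does not qualify.
Program B: score 638 < 720; DTI 43% ≤ 45%; LTV 65% ≤ 90%; reserves 11.4 ≥ 3 mo → does not qualify.
Program C: score 638 ≥ 620; DTI 43% ≤ 45%; LTV 65% ≤ 97% → qualifies.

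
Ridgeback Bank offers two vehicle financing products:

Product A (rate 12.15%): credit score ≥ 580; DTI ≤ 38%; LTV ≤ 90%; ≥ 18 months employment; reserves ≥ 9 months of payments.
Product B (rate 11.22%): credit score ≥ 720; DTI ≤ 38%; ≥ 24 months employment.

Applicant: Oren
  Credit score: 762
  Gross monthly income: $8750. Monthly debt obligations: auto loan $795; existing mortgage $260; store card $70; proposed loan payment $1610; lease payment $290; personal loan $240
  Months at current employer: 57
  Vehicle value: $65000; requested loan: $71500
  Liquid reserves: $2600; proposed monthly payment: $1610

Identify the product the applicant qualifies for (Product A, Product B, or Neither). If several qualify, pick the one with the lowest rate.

Total debts = (795 + 260 + 70 + 1,610 + 290 + 240) = 3,265; DTI = 3,265/8,750 = 37.3%.
LTV = 71,500/65,000 = 110%.
Reserves = 2,600/1,610 = 1.6 months.
Product A: score 762 ≥ 580; DTI 37.3% ≤ 38%; LTV 110% > 90%; employment 57 ≥ 18 mo; reserves 1.6 < 9 mo → does not qualify.
Product B: score 762 ≥ 720; DTI 37.3% ≤ 38%; employment 57 ≥ 24 mo → qualifies.

Product B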